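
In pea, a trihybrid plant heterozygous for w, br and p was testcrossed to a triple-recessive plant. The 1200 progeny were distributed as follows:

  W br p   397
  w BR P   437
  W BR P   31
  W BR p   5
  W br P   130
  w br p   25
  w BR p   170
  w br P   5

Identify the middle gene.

br

The two most frequent reciprocal classes, w BR P and W br p, are the parental types, so the F1 was w BR P / W br p.
The two rarest classes, w br P and W BR p, are the double crossovers. Comparing them with the parentals, only the br allele has switched, so br is the middle locus and the order is w – br – p.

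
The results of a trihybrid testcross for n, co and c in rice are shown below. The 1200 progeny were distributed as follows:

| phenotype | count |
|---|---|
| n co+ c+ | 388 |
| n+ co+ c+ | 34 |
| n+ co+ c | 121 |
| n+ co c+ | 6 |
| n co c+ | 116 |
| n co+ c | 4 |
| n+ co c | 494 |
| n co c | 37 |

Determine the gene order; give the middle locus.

The two most frequent reciprocal classes, n co+ c+ and n+ co c, are the parental types, so the F1 was n co+ c+ / n+ co c.
The two rarest classes, n co+ c and n+ co c+, are the double crossovers. Comparing them with the parentals, only the c allele has switched, so c is the middle locus and the order is n – c – co.

c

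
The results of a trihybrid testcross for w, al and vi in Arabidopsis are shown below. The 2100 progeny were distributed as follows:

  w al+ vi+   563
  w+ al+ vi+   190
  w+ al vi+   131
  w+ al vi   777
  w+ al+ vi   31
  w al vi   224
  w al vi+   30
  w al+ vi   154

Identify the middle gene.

The two most frequent reciprocal classes, w al+ vi+ and w+ al vi, are the parental types, so the F1 was w al+ vi+ / w+ al vi.
The two rarest classes, w al vi+ and w+ al+ vi, are the double crossovers. Comparing them with the parentals, only the al allele has switched, so al is the middle locus and the order is vi – al – w.

al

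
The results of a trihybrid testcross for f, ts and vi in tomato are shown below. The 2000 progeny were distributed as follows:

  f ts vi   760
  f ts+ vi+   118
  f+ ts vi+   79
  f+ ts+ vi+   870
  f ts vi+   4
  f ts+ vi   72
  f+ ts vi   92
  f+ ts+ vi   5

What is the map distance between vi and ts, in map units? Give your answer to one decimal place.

The two most frequent reciprocal classes, f ts vi and f+ ts+ vi+, are the parental types, so the F1 was f ts vi / f+ ts+ vi+.
The two rarest classes, f ts vi+ and f+ ts+ vi, are the double crossovers. Comparing them with the parentals, only the vi allele has switched, so vi is the middle locus and the order is f – vi – ts.
Crossovers in the vi–ts interval produce the single-crossover classes f ts+ vi and f+ ts vi+ (72 + 79 = 151) plus the double crossovers (9).
RF(vi–ts) = (151 + 9) / 2000 = 160/2000 = 0.0800 → 8.0 map units.

8.0 map units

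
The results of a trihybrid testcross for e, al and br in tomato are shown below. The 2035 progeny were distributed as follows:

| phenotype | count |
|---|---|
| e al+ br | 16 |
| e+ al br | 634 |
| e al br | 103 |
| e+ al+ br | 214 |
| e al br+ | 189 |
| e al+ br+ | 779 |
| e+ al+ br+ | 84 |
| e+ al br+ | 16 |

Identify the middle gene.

br

The two most frequent reciprocal classes, e+ al br and e al+ br+, are the parental types, so the F1 was e+ al br / e al+ br+.
The two rarest classes, e+ al br+ and e al+ br, are the double crossovers. Comparing them with the parentals, only the br allele has switched, so br is the middle locus and the order is e – br – al.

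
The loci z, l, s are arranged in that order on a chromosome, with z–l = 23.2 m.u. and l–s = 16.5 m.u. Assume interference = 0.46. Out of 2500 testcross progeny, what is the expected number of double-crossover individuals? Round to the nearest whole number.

Map distances give recombination frequencies of 0.232 and 0.165 for the two intervals.
With interference 0.46 (so coincidence = 0.54), expected double-crossover frequency = 0.232 × 0.165 × 0.54 = 0.02067.
Expected number = 0.02067 × 2500 = 51.68 ≈ 52.

52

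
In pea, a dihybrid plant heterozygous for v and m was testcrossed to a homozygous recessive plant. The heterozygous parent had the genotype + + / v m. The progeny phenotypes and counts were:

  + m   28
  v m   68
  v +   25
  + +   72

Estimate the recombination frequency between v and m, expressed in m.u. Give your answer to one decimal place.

27.5 m.u.

The recombinant classes are + m and v +: 28 + 25 = 53.
Recombination frequency = 53/193 = 0.2746 ≈ 27.5%, i.e. 27.5 m.u.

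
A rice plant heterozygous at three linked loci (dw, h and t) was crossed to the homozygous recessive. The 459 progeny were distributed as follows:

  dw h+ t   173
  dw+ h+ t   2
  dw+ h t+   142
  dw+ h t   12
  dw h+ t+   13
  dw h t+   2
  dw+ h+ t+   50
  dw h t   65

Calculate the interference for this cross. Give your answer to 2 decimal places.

0.47

The two most frequent reciprocal classes, dw h+ t and dw+ h t+, are the parental types, so the F1 was dw h+ t / dw+ h t+.
The two rarest classes, dw+ h+ t and dw h t+, are the double crossovers. Comparing them with the parentals, only the dw allele has switched, so dw is the middle locus and the order is h – dw – t.
h–dw: (115 + 4)/459 = 0.2593; dw–t: (25 + 4)/459 = 0.0632.
Expected DCO frequency = 0.2593 × 0.0632 ≈ 0.01639; observed = 4/459 ≈ 0.00871.
Coefficient of coincidence = 0.00871/0.01639 ≈ 0.53; interference = 1 − 0.53 = 0.47.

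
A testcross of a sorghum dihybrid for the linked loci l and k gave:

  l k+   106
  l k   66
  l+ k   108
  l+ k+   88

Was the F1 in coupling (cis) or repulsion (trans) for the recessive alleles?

The two most frequent classes are l+ k (108) and l k+ (106); these are the parental (non-recombinant) types.
So the F1 carried l+ k on one chromosome and l k+ on the other — the recessive alleles are on opposite chromosomes (trans / repulsion).

trans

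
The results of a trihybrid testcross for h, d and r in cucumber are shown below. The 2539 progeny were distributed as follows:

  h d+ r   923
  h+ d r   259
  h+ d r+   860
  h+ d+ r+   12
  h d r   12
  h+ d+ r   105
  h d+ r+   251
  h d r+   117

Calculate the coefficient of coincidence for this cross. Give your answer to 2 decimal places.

The two most frequent reciprocal classes, h+ d r+ and h d+ r, are the parental types, so the F1 was h+ d r+ / h d+ r.
The two rarest classes, h+ d+ r+ and h d r, are the double crossovers. Comparing them with the parentals, only the d allele has switched, so d is the middle locus and the order is h – d – r.
h–d: (222 + 24)/2539 = 0.0969; d–r: (510 + 24)/2539 = 0.2103.
Expected DCO frequency = 0.0969 × 0.2103 ≈ 0.02038; observed = 24/2539 ≈ 0.00945.
Coefficient of coincidence = 0.00945/0.02038 ≈ 0.46.

0.46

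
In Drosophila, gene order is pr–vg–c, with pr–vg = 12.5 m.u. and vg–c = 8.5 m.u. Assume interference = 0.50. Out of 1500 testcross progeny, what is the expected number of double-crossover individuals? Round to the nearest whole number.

Map distances give recombination frequencies of 0.125 and 0.085 for the two intervals.
With interference 0.50 (so coincidence = 0.50), expected double-crossover frequency = 0.125 × 0.085 × 0.50 = 0.00531.
Expected number = 0.00531 × 1500 = 7.97 ≈ 8.

8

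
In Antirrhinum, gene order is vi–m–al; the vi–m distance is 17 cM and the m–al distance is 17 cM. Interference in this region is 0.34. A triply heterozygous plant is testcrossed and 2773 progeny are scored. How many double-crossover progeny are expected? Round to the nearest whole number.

Map distances give recombination frequencies of 0.170 and 0.170 for the two intervals.
With interference 0.34 (so coincidence = 0.66), expected double-crossover frequency = 0.170 × 0.170 × 0.66 = 0.01907.
Expected number = 0.01907 × 2773 = 52.89 ≈ 53.

53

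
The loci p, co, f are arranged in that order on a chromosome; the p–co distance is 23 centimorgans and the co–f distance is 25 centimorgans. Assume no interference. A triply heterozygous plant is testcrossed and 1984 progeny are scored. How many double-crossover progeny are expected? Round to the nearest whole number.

Map distances give recombination frequencies of 0.230 and 0.250 for the two intervals.
With no interference, expected double-crossover frequency = 0.230 × 0.250 = 0.05750.
Expected number = 0.05750 × 1984 = 114.08 ≈ 114.

114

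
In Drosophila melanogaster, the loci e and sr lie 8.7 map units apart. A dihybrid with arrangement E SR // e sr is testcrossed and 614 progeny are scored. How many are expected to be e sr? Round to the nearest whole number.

A map distance of 8.7 map units corresponds to a recombination frequency of 0.087.
The F1 is E SR / e sr, so e sr is a parental gamete class with expected frequency (1 − r)/2 = 0.913/2 = 0.4565.
Expected number = 0.4565 × 614 = 280.29 ≈ 280.

280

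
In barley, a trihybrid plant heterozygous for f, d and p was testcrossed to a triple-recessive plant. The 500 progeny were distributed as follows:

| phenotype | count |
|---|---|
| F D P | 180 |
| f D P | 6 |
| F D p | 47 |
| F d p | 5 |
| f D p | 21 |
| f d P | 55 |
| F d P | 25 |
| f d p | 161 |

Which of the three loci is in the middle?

f

The two most frequent reciprocal classes, f d p and F D P, are the parental types, so the F1 was f d p / F D P.
The two rarest classes, F d p and f D P, are the double crossovers. Comparing them with the parentals, only the f allele has switched, so f is the middle locus and the order is p – f – d.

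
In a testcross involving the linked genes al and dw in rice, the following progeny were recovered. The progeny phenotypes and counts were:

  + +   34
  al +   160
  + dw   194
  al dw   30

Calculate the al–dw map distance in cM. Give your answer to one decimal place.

15.3 cM

The two most frequent classes, + dw (194) and al + (160), are the parental types, so the F1 was + dw / al +.
The recombinant classes are + + and al dw: 34 + 30 = 64.
Recombination frequency = 64/418 = 0.1531 ≈ 15.3%, i.e. 15.3 cM.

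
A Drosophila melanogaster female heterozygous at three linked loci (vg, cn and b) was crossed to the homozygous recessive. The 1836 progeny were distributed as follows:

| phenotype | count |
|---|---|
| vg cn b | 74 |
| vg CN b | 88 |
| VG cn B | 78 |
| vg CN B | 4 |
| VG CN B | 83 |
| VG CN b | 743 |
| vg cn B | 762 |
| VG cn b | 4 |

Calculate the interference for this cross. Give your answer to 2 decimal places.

The two most frequent reciprocal classes, vg cn B and VG CN b, are the parental types, so the F1 was vg cn B / VG CN b.
The two rarest classes, vg CN B and VG cn b, are the double crossovers. Comparing them with the parentals, only the cn allele has switched, so cn is the middle locus and the order is vg – cn – b.
vg–cn: (166 + 8)/1836 = 0.0948; cn–b: (157 + 8)/1836 = 0.0899.
Expected DCO frequency = 0.0948 × 0.0899 ≈ 0.00852; observed = 8/1836 ≈ 0.00436.
Coefficient of coincidence = 0.00436/0.00852 ≈ 0.51; interference = 1 − 0.51 = 0.49.

0.49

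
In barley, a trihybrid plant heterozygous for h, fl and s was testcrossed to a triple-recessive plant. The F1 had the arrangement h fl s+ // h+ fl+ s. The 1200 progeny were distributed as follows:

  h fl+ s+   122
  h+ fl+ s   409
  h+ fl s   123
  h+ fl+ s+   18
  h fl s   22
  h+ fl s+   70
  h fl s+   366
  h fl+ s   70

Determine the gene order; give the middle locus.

s

The two rarest classes, h fl s and h+ fl+ s+, are the double crossovers. Comparing them with the parentals, only the s allele has switched, so s is the middle locus and the order is fl – s – h.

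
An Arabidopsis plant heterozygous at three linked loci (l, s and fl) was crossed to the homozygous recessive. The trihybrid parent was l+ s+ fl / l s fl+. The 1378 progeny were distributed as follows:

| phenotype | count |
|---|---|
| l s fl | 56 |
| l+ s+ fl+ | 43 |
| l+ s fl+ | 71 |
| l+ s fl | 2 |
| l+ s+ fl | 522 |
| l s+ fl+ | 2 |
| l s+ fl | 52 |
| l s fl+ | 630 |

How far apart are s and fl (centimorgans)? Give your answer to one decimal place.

7.5 centimorgans

The two rarest classes, l+ s fl and l s+ fl+, are the double crossovers. Comparing them with the parentals, only the s allele has switched, so s is the middle locus and the order is l – s – fl.
Crossovers in the s–fl interval produce the single-crossover classes l+ s+ fl+ and l s fl (43 + 56 = 99) plus the double crossovers (4).
RF(s–fl) = (99 + 4) / 1378 = 103/1378 = 0.0747 → 7.5 centimorgans.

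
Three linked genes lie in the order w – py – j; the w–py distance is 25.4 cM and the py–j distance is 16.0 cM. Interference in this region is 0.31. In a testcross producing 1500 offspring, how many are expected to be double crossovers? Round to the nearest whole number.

42

Map distances give recombination frequencies of 0.254 and 0.160 for the two intervals.
With interference 0.31 (so coincidence = 0.69), expected double-crossover frequency = 0.254 × 0.160 × 0.69 = 0.02804.
Expected number = 0.02804 × 1500 = 42.06 ≈ 42.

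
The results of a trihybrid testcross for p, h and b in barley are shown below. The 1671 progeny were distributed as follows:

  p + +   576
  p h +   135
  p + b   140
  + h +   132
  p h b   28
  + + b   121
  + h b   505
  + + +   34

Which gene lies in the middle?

p

The two most frequent reciprocal classes, + h b and p + +, are the parental types, so the F1 was + h b / p + +.
The two rarest classes, p h b and + + +, are the double crossovers. Comparing them with the parentals, only the p allele has switched, so p is the middle locus and the order is b – p – h.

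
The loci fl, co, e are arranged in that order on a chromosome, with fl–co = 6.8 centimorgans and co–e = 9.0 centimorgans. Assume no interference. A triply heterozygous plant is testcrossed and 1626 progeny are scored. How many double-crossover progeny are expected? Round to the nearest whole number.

Map distances give recombination frequencies of 0.068 and 0.090 for the two intervals.
With no interference, expected double-crossover frequency = 0.068 × 0.090 = 0.00612.
Expected number = 0.00612 × 1626 = 9.95 ≈ 10.

10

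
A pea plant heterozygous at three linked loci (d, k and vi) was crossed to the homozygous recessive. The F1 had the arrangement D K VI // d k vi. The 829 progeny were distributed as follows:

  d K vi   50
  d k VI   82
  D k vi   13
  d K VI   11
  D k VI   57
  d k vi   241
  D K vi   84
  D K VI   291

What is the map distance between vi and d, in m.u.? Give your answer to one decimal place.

The two rarest classes, d K VI and D k vi, are the double crossovers. Comparing them with the parentals, only the d allele has switched, so d is the middle locus and the order is vi – d – k.
Crossovers in the vi–d interval produce the single-crossover classes D K vi and d k VI (84 + 82 = 166) plus the double crossovers (24).
RF(vi–d) = (166 + 24) / 829 = 190/829 = 0.2292 → 22.9 m.u.

22.9 m.u.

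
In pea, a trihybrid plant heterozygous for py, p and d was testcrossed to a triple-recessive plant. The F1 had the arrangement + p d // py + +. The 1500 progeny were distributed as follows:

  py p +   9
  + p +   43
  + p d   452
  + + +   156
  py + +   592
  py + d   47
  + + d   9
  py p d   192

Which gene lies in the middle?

p

The two rarest classes, + + d and py p +, are the double crossovers. Comparing them with the parentals, only the p allele has switched, so p is the middle locus and the order is py – p – d.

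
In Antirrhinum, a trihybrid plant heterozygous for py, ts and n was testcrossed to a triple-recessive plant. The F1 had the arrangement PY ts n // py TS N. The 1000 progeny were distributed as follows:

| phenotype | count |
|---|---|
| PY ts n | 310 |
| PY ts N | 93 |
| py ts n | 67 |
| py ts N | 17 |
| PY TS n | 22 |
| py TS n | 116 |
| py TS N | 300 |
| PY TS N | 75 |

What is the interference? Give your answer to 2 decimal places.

0.13

The two rarest classes, PY TS n and py ts N, are the double crossovers. Comparing them with the parentals, only the ts allele has switched, so ts is the middle locus and the order is py – ts – n.
py–ts: (142 + 39)/1000 = 0.1810; ts–n: (209 + 39)/1000 = 0.2480.
Expected DCO frequency = 0.1810 × 0.2480 ≈ 0.04489; observed = 39/1000 ≈ 0.03900.
Coefficient of coincidence = 0.03900/0.04489 ≈ 0.87; interference = 1 − 0.87 = 0.13.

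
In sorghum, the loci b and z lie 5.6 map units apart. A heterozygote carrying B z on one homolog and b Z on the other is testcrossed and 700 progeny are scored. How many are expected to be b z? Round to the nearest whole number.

A map distance of 5.6 map units corresponds to a recombination frequency of 0.056.
The F1 is B z / b Z, so b z is a recombinant gamete class with expected frequency r/2 = 0.056/2 = 0.0280.
Expected number = 0.0280 × 700 = 19.60 ≈ 20.

20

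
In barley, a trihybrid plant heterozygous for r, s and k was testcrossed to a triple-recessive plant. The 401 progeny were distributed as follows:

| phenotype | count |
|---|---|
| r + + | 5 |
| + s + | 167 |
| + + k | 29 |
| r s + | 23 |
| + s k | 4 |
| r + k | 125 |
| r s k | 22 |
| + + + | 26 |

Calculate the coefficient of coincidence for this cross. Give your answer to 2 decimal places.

The two most frequent reciprocal classes, r + k and + s +, are the parental types, so the F1 was r + k / + s +.
The two rarest classes, r + + and + s k, are the double crossovers. Comparing them with the parentals, only the k allele has switched, so k is the middle locus and the order is s – k – r.
s–k: (48 + 9)/401 = 0.1421; k–r: (52 + 9)/401 = 0.1521.
Expected DCO frequency = 0.1421 × 0.1521 ≈ 0.02161; observed = 9/401 ≈ 0.02244.
Coefficient of coincidence = 0.02244/0.02161 ≈ 1.04.

1.04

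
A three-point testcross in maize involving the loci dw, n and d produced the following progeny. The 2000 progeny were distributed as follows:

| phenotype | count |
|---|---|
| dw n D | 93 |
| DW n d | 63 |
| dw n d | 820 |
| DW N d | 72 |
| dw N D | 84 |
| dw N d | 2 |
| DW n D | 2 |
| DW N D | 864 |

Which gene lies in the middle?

The two most frequent reciprocal classes, dw n d and DW N D, are the parental types, so the F1 was dw n d / DW N D.
The two rarest classes, dw N d and DW n D, are the double crossovers. Comparing them with the parentals, only the n allele has switched, so n is the middle locus and the order is dw – n – d.

n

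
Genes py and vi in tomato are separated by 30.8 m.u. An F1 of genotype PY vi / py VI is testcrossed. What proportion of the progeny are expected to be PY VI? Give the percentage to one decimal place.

15.4%

A map distance of 30.8 m.u. corresponds to a recombination frequency of 0.308.
The F1 is PY vi / py VI, so PY VI is a recombinant gamete class with expected frequency r/2 = 0.308/2 = 0.1540.
That is 0.1540 = 15.4% of the progeny.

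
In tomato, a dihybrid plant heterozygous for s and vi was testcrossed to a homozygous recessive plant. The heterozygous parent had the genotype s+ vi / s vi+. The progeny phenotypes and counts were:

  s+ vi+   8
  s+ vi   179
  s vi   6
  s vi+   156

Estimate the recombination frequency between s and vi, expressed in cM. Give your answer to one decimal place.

4.0 cM

The recombinant classes are s+ vi+ and s vi: 8 + 6 = 14.
Recombination frequency = 14/349 = 0.0401 ≈ 4.0%, i.e. 4.0 cM.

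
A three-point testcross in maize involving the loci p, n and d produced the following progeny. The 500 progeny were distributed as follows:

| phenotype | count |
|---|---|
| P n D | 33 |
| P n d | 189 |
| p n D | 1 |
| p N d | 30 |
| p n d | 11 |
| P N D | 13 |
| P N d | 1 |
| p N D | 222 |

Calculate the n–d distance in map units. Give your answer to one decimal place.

13.0 map units

The two most frequent reciprocal classes, P n d and p N D, are the parental types, so the F1 was P n d / p N D.
The two rarest classes, P N d and p n D, are the double crossovers. Comparing them with the parentals, only the n allele has switched, so n is the middle locus and the order is d – n – p.
Crossovers in the d–n interval produce the single-crossover classes P n D and p N d (33 + 30 = 63) plus the double crossovers (2).
RF(d–n) = (63 + 2) / 500 = 65/500 = 0.1300 → 13.0 map units.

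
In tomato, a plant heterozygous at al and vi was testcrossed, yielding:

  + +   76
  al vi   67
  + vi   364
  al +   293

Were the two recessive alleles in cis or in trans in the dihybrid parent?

The two most frequent classes are + vi (364) and al + (293); these are the parental (non-recombinant) types.
So the F1 carried + vi on one chromosome and al + on the other — the recessive alleles are on opposite chromosomes (trans / repulsion).

trans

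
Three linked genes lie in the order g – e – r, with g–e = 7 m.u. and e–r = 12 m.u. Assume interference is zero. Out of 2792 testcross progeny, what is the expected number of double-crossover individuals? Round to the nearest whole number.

Map distances give recombination frequencies of 0.070 and 0.120 for the two intervals.
With no interference, expected double-crossover frequency = 0.070 × 0.120 = 0.00840.
Expected number = 0.00840 × 2792 = 23.45 ≈ 23.

23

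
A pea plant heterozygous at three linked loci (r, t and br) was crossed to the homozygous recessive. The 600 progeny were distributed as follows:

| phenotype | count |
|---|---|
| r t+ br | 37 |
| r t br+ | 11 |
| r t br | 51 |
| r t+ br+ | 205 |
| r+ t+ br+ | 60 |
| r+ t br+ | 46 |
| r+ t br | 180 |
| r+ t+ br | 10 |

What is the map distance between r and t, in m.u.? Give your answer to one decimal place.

The two most frequent reciprocal classes, r+ t br and r t+ br+, are the parental types, so the F1 was r+ t br / r t+ br+.
The two rarest classes, r+ t+ br and r t br+, are the double crossovers. Comparing them with the parentals, only the t allele has switched, so t is the middle locus and the order is r – t – br.
Crossovers in the r–t interval produce the single-crossover classes r t br and r+ t+ br+ (51 + 60 = 111) plus the double crossovers (21).
RF(r–t) = (111 + 21) / 600 = 132/600 = 0.2200 → 22.0 m.u.

22.0 m.u.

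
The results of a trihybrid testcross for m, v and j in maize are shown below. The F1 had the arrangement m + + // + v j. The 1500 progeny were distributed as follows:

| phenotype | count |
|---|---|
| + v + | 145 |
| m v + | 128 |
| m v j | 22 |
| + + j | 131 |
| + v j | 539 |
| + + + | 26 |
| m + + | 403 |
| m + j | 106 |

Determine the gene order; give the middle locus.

The two rarest classes, + + + and m v j, are the double crossovers. Comparing them with the parentals, only the m allele has switched, so m is the middle locus and the order is v – m – j.

m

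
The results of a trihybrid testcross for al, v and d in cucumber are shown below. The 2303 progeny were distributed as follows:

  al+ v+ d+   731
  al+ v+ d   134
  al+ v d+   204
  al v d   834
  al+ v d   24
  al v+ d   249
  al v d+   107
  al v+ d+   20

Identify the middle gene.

al

The two most frequent reciprocal classes, al v d and al+ v+ d+, are the parental types, so the F1 was al v d / al+ v+ d+.
The two rarest classes, al+ v d and al v+ d+, are the double crossovers. Comparing them with the parentals, only the al allele has switched, so al is the middle locus and the order is d – al – v.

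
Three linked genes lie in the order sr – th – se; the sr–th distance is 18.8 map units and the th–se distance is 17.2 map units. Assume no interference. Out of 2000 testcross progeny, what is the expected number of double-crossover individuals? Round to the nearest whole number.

Map distances give recombination frequencies of 0.188 and 0.172 for the two intervals.
With no interference, expected double-crossover frequency = 0.188 × 0.172 = 0.03234.
Expected number = 0.03234 × 2000 = 64.67 ≈ 65.

65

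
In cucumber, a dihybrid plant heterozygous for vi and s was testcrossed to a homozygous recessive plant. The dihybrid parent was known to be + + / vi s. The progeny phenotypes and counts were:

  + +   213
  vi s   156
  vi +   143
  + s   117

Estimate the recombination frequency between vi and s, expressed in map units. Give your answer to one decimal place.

The recombinant classes are + s and vi +: 117 + 143 = 260.
Recombination frequency = 260/629 = 0.4134 ≈ 41.3%, i.e. 41.3 map units.

41.3 map units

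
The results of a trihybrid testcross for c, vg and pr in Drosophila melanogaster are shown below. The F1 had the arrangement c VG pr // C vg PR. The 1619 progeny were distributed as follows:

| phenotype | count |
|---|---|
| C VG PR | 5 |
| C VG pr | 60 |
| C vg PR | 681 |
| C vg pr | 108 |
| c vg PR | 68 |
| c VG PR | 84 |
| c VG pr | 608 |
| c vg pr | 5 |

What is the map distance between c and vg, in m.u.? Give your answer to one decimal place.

The two rarest classes, c vg pr and C VG PR, are the double crossovers. Comparing them with the parentals, only the vg allele has switched, so vg is the middle locus and the order is c – vg – pr.
Crossovers in the c–vg interval produce the single-crossover classes C VG pr and c vg PR (60 + 68 = 128) plus the double crossovers (10).
RF(c–vg) = (128 + 10) / 1619 = 138/1619 = 0.0852 → 8.5 m.u.

8.5 m.u.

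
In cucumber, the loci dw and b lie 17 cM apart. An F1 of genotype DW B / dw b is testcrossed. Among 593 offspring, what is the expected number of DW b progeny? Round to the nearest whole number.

A map distance of 17 cM corresponds to a recombination frequency of 0.170.
The F1 is DW B / dw b, so DW b is a recombinant gamete class with expected frequency r/2 = 0.170/2 = 0.0850.
Expected number = 0.0850 × 593 = 50.41 ≈ 50.

50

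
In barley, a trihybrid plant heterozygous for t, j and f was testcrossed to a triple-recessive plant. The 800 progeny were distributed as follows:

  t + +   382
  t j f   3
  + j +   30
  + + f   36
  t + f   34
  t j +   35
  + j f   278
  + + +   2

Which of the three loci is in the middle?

The two most frequent reciprocal classes, + j f and t + +, are the parental types, so the F1 was + j f / t + +.
The two rarest classes, t j f and + + +, are the double crossovers. Comparing them with the parentals, only the t allele has switched, so t is the middle locus and the order is j – t – f.

t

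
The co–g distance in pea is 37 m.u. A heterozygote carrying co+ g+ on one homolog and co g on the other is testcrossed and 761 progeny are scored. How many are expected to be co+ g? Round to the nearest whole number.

A map distance of 37 m.u. corresponds to a recombination frequency of 0.370.
The F1 is co+ g+ / co g, so co+ g is a recombinant gamete class with expected frequency r/2 = 0.370/2 = 0.1850.
Expected number = 0.1850 × 761 = 140.78 ≈ 141.

141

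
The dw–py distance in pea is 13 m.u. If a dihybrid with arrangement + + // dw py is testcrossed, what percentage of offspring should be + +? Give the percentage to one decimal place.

A map distance of 13 m.u. corresponds to a recombination frequency of 0.130.
The F1 is + + / dw py, so + + is a parental gamete class with expected frequency (1 − r)/2 = 0.870/2 = 0.4350.
That is 0.4350 = 43.5% of the progeny.

43.5%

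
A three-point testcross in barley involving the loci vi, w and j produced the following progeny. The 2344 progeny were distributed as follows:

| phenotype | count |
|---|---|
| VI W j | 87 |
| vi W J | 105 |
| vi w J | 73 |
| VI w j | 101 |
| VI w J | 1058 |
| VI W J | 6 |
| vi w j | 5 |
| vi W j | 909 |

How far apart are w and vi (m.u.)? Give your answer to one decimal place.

7.3 m.u.

The two most frequent reciprocal classes, VI w J and vi W j, are the parental types, so the F1 was VI w J / vi W j.
The two rarest classes, VI W J and vi w j, are the double crossovers. Comparing them with the parentals, only the w allele has switched, so w is the middle locus and the order is vi – w – j.
Crossovers in the vi–w interval produce the single-crossover classes vi w J and VI W j (73 + 87 = 160) plus the double crossovers (11).
RF(vi–w) = (160 + 11) / 2344 = 171/2344 = 0.0730 → 7.3 m.u.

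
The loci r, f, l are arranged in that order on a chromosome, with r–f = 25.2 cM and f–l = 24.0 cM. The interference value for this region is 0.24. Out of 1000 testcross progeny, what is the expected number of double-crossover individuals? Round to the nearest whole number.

Map distances give recombination frequencies of 0.252 and 0.240 for the two intervals.
With interference 0.24 (so coincidence = 0.76), expected double-crossover frequency = 0.252 × 0.240 × 0.76 = 0.04596.
Expected number = 0.04596 × 1000 = 45.96 ≈ 46.

46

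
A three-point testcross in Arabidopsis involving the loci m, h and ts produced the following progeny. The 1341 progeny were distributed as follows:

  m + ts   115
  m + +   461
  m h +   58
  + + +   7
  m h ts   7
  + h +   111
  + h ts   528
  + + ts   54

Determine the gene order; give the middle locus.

The two most frequent reciprocal classes, m + + and + h ts, are the parental types, so the F1 was m + + / + h ts.
The two rarest classes, + + + and m h ts, are the double crossovers. Comparing them with the parentals, only the m allele has switched, so m is the middle locus and the order is h – m – ts.

m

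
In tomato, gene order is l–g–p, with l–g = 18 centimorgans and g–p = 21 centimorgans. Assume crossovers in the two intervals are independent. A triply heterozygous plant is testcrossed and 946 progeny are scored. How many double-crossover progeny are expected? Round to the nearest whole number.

36

Map distances give recombination frequencies of 0.180 and 0.210 for the two intervals.
With no interference, expected double-crossover frequency = 0.180 × 0.210 = 0.03780.
Expected number = 0.03780 × 946 = 35.76 ≈ 36.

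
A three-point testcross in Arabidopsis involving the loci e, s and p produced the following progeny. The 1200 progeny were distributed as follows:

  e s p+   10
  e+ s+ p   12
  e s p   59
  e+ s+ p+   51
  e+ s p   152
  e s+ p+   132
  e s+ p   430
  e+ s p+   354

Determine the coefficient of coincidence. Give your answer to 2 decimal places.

0.65

The two most frequent reciprocal classes, e+ s p+ and e s+ p, are the parental types, so the F1 was e+ s p+ / e s+ p.
The two rarest classes, e s p+ and e+ s+ p, are the double crossovers. Comparing them with the parentals, only the e allele has switched, so e is the middle locus and the order is p – e – s.
p–e: (284 + 22)/1200 = 0.2550; e–s: (110 + 22)/1200 = 0.1100.
Expected DCO frequency = 0.2550 × 0.1100 ≈ 0.02805; observed = 22/1200 ≈ 0.01833.
Coefficient of coincidence = 0.01833/0.02805 ≈ 0.65.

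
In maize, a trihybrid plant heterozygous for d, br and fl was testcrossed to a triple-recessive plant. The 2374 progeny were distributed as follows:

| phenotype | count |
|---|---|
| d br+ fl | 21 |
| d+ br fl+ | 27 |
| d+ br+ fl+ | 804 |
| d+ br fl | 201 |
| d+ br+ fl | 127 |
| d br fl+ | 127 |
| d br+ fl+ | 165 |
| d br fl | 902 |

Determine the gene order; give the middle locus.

br

The two most frequent reciprocal classes, d br fl and d+ br+ fl+, are the parental types, so the F1 was d br fl / d+ br+ fl+.
The two rarest classes, d br+ fl and d+ br fl+, are the double crossovers. Comparing them with the parentals, only the br allele has switched, so br is the middle locus and the order is fl – br – d.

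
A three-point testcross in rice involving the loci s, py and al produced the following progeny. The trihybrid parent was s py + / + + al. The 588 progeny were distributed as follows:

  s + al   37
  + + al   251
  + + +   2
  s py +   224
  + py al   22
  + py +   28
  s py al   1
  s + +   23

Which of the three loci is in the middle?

al

The two rarest classes, s py al and + + +, are the double crossovers. Comparing them with the parentals, only the al allele has switched, so al is the middle locus and the order is py – al – s.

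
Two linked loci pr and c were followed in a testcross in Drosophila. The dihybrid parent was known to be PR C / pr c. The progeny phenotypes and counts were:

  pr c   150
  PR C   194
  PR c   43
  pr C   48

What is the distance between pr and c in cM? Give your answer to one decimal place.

The recombinant classes are PR c and pr C: 43 + 48 = 91.
Recombination frequency = 91/435 = 0.2092 ≈ 20.9%, i.e. 20.9 cM.

20.9 cM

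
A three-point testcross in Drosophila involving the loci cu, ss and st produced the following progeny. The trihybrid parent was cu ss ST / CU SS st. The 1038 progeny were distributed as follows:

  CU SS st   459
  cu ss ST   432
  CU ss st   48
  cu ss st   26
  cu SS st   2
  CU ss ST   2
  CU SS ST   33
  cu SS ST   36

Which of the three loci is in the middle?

The two rarest classes, CU ss ST and cu SS st, are the double crossovers. Comparing them with the parentals, only the cu allele has switched, so cu is the middle locus and the order is ss – cu – st.

cu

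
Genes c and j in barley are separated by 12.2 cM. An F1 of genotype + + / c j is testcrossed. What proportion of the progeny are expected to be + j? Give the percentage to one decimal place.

6.1%

A map distance of 12.2 cM corresponds to a recombination frequency of 0.122.
The F1 is + + / c j, so + j is a recombinant gamete class with expected frequency r/2 = 0.122/2 = 0.0610.
That is 0.0610 = 6.1% of the progeny.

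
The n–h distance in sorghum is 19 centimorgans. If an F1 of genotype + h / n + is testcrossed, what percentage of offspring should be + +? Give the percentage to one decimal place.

9.5%

A map distance of 19 centimorgans corresponds to a recombination frequency of 0.190.
The F1 is + h / n +, so + + is a recombinant gamete class with expected frequency r/2 = 0.190/2 = 0.0950.
That is 0.0950 = 9.5% of the progeny.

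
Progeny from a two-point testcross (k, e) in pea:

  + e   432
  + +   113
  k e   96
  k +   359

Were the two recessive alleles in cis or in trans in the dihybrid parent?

trans

The two most frequent classes are + e (432) and k + (359); these are the parental (non-recombinant) types.
So the F1 carried + e on one chromosome and k + on the other — the recessive alleles are on opposite chromosomes (trans / repulsion).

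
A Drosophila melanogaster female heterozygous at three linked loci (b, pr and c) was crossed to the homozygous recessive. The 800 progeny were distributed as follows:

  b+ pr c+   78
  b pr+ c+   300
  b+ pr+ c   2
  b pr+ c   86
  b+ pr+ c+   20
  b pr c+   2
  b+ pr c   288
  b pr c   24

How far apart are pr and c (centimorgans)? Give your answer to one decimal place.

21.0 centimorgans

The two most frequent reciprocal classes, b pr+ c+ and b+ pr c, are the parental types, so the F1 was b pr+ c+ / b+ pr c.
The two rarest classes, b pr c+ and b+ pr+ c, are the double crossovers. Comparing them with the parentals, only the pr allele has switched, so pr is the middle locus and the order is c – pr – b.
Crossovers in the c–pr interval produce the single-crossover classes b pr+ c and b+ pr c+ (86 + 78 = 164) plus the double crossovers (4).
RF(c–pr) = (164 + 4) / 800 = 168/800 = 0.2100 → 21.0 centimorgans.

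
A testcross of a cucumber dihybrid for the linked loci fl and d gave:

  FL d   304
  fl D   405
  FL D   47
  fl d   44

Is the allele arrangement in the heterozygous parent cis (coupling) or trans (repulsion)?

trans

The two most frequent classes are FL d (304) and fl D (405); these are the parental (non-recombinant) types.
So the F1 carried FL d on one chromosome and fl D on the other — the recessive alleles are on opposite chromosomes (trans / repulsion).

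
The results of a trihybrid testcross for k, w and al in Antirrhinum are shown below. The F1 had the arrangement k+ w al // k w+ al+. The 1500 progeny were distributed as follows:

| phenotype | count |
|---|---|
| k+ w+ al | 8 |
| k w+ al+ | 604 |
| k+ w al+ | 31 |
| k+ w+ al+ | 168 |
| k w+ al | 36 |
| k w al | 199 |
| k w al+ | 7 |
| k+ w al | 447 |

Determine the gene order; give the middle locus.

The two rarest classes, k+ w+ al and k w al+, are the double crossovers. Comparing them with the parentals, only the w allele has switched, so w is the middle locus and the order is k – w – al.

w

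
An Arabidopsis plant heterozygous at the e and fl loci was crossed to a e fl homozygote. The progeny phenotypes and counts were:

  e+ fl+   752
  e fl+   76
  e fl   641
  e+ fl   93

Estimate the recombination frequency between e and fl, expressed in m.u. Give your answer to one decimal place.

The two most frequent classes, e+ fl+ (752) and e fl (641), are the parental types, so the F1 was e+ fl+ / e fl.
The recombinant classes are e+ fl and e fl+: 93 + 76 = 169.
Recombination frequency = 169/1562 = 0.1082 ≈ 10.8%, i.e. 10.8 m.u.

10.8 m.u.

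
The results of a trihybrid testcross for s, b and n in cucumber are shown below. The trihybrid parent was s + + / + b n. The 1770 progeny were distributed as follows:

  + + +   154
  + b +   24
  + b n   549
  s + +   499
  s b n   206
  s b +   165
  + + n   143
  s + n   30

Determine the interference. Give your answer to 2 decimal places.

The two rarest classes, s + n and + b +, are the double crossovers. Comparing them with the parentals, only the n allele has switched, so n is the middle locus and the order is s – n – b.
s–n: (360 + 54)/1770 = 0.2339; n–b: (308 + 54)/1770 = 0.2045.
Expected DCO frequency = 0.2339 × 0.2045 ≈ 0.04783; observed = 54/1770 ≈ 0.03051.
Coefficient of coincidence = 0.03051/0.04783 ≈ 0.64; interference = 1 − 0.64 = 0.36.

0.36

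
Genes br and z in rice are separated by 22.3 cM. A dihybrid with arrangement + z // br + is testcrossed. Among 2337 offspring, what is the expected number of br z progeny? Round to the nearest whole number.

A map distance of 22.3 cM corresponds to a recombination frequency of 0.223.
The F1 is + z / br +, so br z is a recombinant gamete class with expected frequency r/2 = 0.223/2 = 0.1115.
Expected number = 0.1115 × 2337 = 260.58 ≈ 261.

261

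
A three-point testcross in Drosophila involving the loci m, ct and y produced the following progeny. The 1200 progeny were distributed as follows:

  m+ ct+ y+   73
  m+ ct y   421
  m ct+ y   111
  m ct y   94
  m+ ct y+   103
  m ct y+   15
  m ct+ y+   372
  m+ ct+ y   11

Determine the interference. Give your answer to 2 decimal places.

The two most frequent reciprocal classes, m ct+ y+ and m+ ct y, are the parental types, so the F1 was m ct+ y+ / m+ ct y.
The two rarest classes, m ct y+ and m+ ct+ y, are the double crossovers. Comparing them with the parentals, only the ct allele has switched, so ct is the middle locus and the order is y – ct – m.
y–ct: (214 + 26)/1200 = 0.2000; ct–m: (167 + 26)/1200 = 0.1608.
Expected DCO frequency = 0.2000 × 0.1608 ≈ 0.03216; observed = 26/1200 ≈ 0.02167.
Coefficient of coincidence = 0.02167/0.03216 ≈ 0.67; interference = 1 − 0.67 = 0.33.

0.33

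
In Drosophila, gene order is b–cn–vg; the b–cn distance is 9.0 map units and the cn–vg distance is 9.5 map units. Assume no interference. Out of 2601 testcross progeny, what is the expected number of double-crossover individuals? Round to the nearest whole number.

Map distances give recombination frequencies of 0.090 and 0.095 for the two intervals.
With no interference, expected double-crossover frequency = 0.090 × 0.095 = 0.00855.
Expected number = 0.00855 × 2601 = 22.24 ≈ 22.

22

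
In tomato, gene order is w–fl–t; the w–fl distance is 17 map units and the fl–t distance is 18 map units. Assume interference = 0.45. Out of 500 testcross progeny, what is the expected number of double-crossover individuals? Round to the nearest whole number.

8

Map distances give recombination frequencies of 0.170 and 0.180 for the two intervals.
With interference 0.45 (so coincidence = 0.55), expected double-crossover frequency = 0.170 × 0.180 × 0.55 = 0.01683.
Expected number = 0.01683 × 500 = 8.42 ≈ 8.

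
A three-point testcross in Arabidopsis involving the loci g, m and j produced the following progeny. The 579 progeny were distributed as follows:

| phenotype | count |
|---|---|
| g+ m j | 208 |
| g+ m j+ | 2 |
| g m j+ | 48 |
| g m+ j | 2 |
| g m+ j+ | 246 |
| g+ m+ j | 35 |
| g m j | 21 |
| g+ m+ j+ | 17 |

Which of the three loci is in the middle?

The two most frequent reciprocal classes, g+ m j and g m+ j+, are the parental types, so the F1 was g+ m j / g m+ j+.
The two rarest classes, g+ m j+ and g m+ j, are the double crossovers. Comparing them with the parentals, only the j allele has switched, so j is the middle locus and the order is m – j – g.

j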